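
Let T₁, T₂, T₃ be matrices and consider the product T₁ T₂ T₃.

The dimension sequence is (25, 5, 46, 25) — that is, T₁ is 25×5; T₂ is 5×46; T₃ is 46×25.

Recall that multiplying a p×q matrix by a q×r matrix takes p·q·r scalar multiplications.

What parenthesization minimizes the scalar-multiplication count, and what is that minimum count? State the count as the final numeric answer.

(T₁ (T₂ T₃)): cost 8875.
((T₁ T₂) T₃): cost 34500.
Optimal: (T₁ (T₂ T₃)) with cost 8875.

8875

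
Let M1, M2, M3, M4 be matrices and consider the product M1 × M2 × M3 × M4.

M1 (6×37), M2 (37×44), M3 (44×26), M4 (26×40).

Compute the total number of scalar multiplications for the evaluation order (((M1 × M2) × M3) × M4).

(M1 × M2): 6×37 by 37×44 → 6×44, cost 6·37·44 = 9768
((M1 × M2) × M3): 6×44 by 44×26 → 6×26, cost 6·44·26 = 6864; cumulative 16632
(((M1 × M2) × M3) × M4): 6×26 by 26×40 → 6×40, cost 6·26·40 = 6240; cumulative 22872
Total: 22872 scalar multiplications.

22872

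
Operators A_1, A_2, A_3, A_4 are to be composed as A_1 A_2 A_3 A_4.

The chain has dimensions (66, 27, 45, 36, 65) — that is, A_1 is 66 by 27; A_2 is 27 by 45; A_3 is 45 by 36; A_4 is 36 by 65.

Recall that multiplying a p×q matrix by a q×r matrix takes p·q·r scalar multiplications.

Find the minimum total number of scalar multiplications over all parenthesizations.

222750

Adjacent pairs: A_1A_2 = 66·27·45 = 80190; A_2A_3 = 27·45·36 = 43740; A_3A_4 = 45·36·65 = 105300.
Length 3: A_1..A_3: k=1: 0+43740+66·27·36=107892; k=2: 80190+0+66·45·36=187110 → min 107892 | A_2..A_4: k=2: 0+105300+27·45·65=184275; k=3: 43740+0+27·36·65=106920 → min 106920.
Length 4: A_1..A_4: k=1: 0+106920+66·27·65=222750; k=2: 80190+105300+66·45·65=378540; k=3: 107892+0+66·36·65=262332 → min 222750.
Optimal order: (A_1 ((A_2 A_3) A_4)) with cost 222750.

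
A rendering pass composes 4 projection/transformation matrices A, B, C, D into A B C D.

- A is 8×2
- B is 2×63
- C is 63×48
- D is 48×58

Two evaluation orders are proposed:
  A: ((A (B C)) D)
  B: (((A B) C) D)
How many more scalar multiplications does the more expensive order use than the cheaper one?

18384

Order A = ((A (B C)) D): (B C): 2×63 by 63×48 → 2×48, cost 2·63·48 = 6048; (A (B C)): 8×2 by 2×48 → 8×48, cost 8·2·48 = 768; cumulative 6816; ((A (B C)) D): 8×48 by 48×58 → 8×58, cost 8·48·58 = 22272; cumulative 29088. Total 29088.
Order B = (((A B) C) D): (A B): 8×2 by 2×63 → 8×63, cost 8·2·63 = 1008; ((A B) C): 8×63 by 63×48 → 8×48, cost 8·63·48 = 24192; cumulative 25200; (((A B) C) D): 8×48 by 48×58 → 8×58, cost 8·48·58 = 22272; cumulative 47472. Total 47472.
Difference: |29088 − 47472| = 18384.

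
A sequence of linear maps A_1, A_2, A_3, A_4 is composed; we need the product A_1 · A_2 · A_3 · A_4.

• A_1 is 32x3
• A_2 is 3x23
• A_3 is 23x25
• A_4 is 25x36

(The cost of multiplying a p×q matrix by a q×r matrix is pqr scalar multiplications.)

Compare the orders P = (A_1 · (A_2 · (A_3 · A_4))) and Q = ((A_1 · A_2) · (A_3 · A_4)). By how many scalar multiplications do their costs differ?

22764

Order P = (A_1 · (A_2 · (A_3 · A_4))): (A_3 · A_4): 23×25 by 25×36 → 23×36, cost 23·25·36 = 20700; (A_2 · (A_3 · A_4)): 3×23 by 23×36 → 3×36, cost 3·23·36 = 2484; cumulative 23184; (A_1 · (A_2 · (A_3 · A_4))): 32×3 by 3×36 → 32×36, cost 32·3·36 = 3456; cumulative 26640. Total 26640.
Order Q = ((A_1 · A_2) · (A_3 · A_4)): (A_1 · A_2): 32×3 by 3×23 → 32×23, cost 32·3·23 = 2208; (A_3 · A_4): 23×25 by 25×36 → 23×36, cost 23·25·36 = 20700; ((A_1 · A_2) · (A_3 · A_4)): 32×23 by 23×36 → 32×36, cost 32·23·36 = 26496; cumulative 49404. Total 49404.
Difference: |26640 − 49404| = 22764.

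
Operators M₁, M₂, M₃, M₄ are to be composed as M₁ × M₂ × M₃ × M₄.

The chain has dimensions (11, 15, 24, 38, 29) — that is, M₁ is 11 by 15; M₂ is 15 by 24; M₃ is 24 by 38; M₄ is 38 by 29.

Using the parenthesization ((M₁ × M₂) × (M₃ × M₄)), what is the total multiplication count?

(M₁ × M₂): 11×15 by 15×24 → 11×24, cost 11·15·24 = 3960
(M₃ × M₄): 24×38 by 38×29 → 24×29, cost 24·38·29 = 26448
((M₁ × M₂) × (M₃ × M₄)): 11×24 by 24×29 → 11×29, cost 11·24·29 = 7656; cumulative 38064
Total: 38064 scalar multiplications.

38064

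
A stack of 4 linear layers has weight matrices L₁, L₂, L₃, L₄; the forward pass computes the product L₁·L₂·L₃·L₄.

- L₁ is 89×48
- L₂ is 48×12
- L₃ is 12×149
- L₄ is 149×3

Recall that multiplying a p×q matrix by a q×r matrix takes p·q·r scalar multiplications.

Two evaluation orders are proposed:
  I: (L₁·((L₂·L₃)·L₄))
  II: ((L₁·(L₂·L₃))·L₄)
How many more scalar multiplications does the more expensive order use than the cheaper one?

642039

Order I = (L₁·((L₂·L₃)·L₄)): (L₂·L₃): 48×12 by 12×149 → 48×149, cost 48·12·149 = 85824; ((L₂·L₃)·L₄): 48×149 by 149×3 → 48×3, cost 48·149·3 = 21456; cumulative 107280; (L₁·((L₂·L₃)·L₄)): 89×48 by 48×3 → 89×3, cost 89·48·3 = 12816; cumulative 120096. Total 120096.
Order II = ((L₁·(L₂·L₃))·L₄): (L₂·L₃): 48×12 by 12×149 → 48×149, cost 48·12·149 = 85824; (L₁·(L₂·L₃)): 89×48 by 48×149 → 89×149, cost 89·48·149 = 636528; cumulative 722352; ((L₁·(L₂·L₃))·L₄): 89×149 by 149×3 → 89×3, cost 89·149·3 = 39783; cumulative 762135. Total 762135.
Difference: |120096 − 762135| = 642039.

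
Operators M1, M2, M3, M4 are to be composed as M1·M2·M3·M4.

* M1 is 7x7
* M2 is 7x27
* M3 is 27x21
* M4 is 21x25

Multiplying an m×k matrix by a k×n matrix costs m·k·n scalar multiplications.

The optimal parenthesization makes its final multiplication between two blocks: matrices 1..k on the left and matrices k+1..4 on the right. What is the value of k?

Adjacent pairs: M1M2 = 7·7·27 = 1323; M2M3 = 7·27·21 = 3969; M3M4 = 27·21·25 = 14175.
Length 3: M1..M3: k=1: 0+3969+7·7·21=4998; k=2: 1323+0+7·27·21=5292 → min 4998 | M2..M4: k=2: 0+14175+7·27·25=18900; k=3: 3969+0+7·21·25=7644 → min 7644.
Top-level splits: k=1: (M1..M1)·(M2..M4) → 0+7644+7·7·25 = 8869; k=2: (M1..M2)·(M3..M4) → 1323+14175+7·27·25 = 20223; k=3: (M1..M3)·(M4..M4) → 4998+0+7·21·25 = 8673.
Best split is after M3, i.e. k = 3.

3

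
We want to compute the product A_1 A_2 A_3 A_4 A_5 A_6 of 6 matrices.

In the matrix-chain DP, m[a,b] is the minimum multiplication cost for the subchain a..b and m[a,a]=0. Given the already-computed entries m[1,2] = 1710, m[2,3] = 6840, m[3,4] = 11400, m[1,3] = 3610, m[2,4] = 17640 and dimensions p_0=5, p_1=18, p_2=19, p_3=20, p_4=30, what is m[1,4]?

m[1,4] = min over k∈[1,3] of m[1,k]+m[k+1,4]+p_{0}·p_k·p_{4}.
k=1: 0 + 17640 + 5·18·30 = 20340; k=2: 1710 + 11400 + 5·19·30 = 15960; k=3: 3610 + 0 + 5·20·30 = 6610.
Minimum: 6610 at k=3.

6610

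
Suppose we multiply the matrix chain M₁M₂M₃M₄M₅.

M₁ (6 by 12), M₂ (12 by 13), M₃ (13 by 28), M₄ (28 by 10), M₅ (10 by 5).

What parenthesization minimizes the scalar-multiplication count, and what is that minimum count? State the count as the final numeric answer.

4360

Adjacent pairs: M₁M₂ = 6·12·13 = 936; M₂M₃ = 12·13·28 = 4368; M₃M₄ = 13·28·10 = 3640; M₄M₅ = 28·10·5 = 1400.
Length 3: M₁..M₃: k=1: 0+4368+6·12·28=6384; k=2: 936+0+6·13·28=3120 → min 3120 | M₂..M₄: k=2: 0+3640+12·13·10=5200; k=3: 4368+0+12·28·10=7728 → min 5200 | M₃..M₅: k=3: 0+1400+13·28·5=3220; k=4: 3640+0+13·10·5=4290 → min 3220.
Length 4: M₁..M₄: k=1: 0+5200+6·12·10=5920; k=2: 936+3640+6·13·10=5356; k=3: 3120+0+6·28·10=4800 → min 4800 | M₂..M₅: k=2: 0+3220+12·13·5=4000; k=3: 4368+1400+12·28·5=7448; k=4: 5200+0+12·10·5=5800 → min 4000.
Length 5: M₁..M₅: k=1: 0+4000+6·12·5=4360; k=2: 936+3220+6·13·5=4546; k=3: 3120+1400+6·28·5=5360; k=4: 4800+0+6·10·5=5100 → min 4360.
Optimal parenthesization: (M₁(M₂(M₃(M₄M₅)))) with cost 4360.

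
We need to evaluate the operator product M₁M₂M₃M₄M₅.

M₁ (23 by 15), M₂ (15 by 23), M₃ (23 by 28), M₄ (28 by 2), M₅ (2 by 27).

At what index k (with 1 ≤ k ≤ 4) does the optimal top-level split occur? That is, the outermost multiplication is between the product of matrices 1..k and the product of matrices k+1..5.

4

Adjacent pairs: M₁M₂ = 23·15·23 = 7935; M₂M₃ = 15·23·28 = 9660; M₃M₄ = 23·28·2 = 1288; M₄M₅ = 28·2·27 = 1512.
Length 3: M₁..M₃: k=1: 0+9660+23·15·28=19320; k=2: 7935+0+23·23·28=22747 → min 19320 | M₂..M₄: k=2: 0+1288+15·23·2=1978; k=3: 9660+0+15·28·2=10500 → min 1978 | M₃..M₅: k=3: 0+1512+23·28·27=18900; k=4: 1288+0+23·2·27=2530 → min 2530.
Length 4: M₁..M₄: k=1: 0+1978+23·15·2=2668; k=2: 7935+1288+23·23·2=10281; k=3: 19320+0+23·28·2=20608 → min 2668 | M₂..M₅: k=2: 0+2530+15·23·27=11845; k=3: 9660+1512+15·28·27=22512; k=4: 1978+0+15·2·27=2788 → min 2788.
Top-level splits: k=1: (M₁..M₁)·(M₂..M₅) → 0+2788+23·15·27 = 12103; k=2: (M₁..M₂)·(M₃..M₅) → 7935+2530+23·23·27 = 24748; k=3: (M₁..M₃)·(M₄..M₅) → 19320+1512+23·28·27 = 38220; k=4: (M₁..M₄)·(M₅..M₅) → 2668+0+23·2·27 = 3910.
Best split is after M₄, i.e. k = 4.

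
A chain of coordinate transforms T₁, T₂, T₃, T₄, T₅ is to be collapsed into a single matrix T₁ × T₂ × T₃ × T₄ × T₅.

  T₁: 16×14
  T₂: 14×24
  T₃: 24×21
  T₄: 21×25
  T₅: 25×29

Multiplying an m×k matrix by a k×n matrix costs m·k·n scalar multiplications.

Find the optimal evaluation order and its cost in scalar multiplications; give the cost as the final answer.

Adjacent pairs: T₁T₂ = 16·14·24 = 5376; T₂T₃ = 14·24·21 = 7056; T₃T₄ = 24·21·25 = 12600; T₄T₅ = 21·25·29 = 15225.
Length 3: T₁..T₃: k=1: 0+7056+16·14·21=11760; k=2: 5376+0+16·24·21=13440 → min 11760 | T₂..T₄: k=2: 0+12600+14·24·25=21000; k=3: 7056+0+14·21·25=14406 → min 14406 | T₃..T₅: k=3: 0+15225+24·21·29=29841; k=4: 12600+0+24·25·29=30000 → min 29841.
Length 4: T₁..T₄: k=1: 0+14406+16·14·25=20006; k=2: 5376+12600+16·24·25=27576; k=3: 11760+0+16·21·25=20160 → min 20006 | T₂..T₅: k=2: 0+29841+14·24·29=39585; k=3: 7056+15225+14·21·29=30807; k=4: 14406+0+14·25·29=24556 → min 24556.
Length 5: T₁..T₅: k=1: 0+24556+16·14·29=31052; k=2: 5376+29841+16·24·29=46353; k=3: 11760+15225+16·21·29=36729; k=4: 20006+0+16·25·29=31606 → min 31052.
Optimal parenthesization: (T₁ × (((T₂ × T₃) × T₄) × T₅)) with cost 31052.

31052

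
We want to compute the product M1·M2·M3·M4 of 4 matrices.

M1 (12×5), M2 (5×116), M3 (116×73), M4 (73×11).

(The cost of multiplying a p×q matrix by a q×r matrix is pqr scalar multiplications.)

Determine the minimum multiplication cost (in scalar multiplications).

47015

Adjacent pairs: M1M2 = 12·5·116 = 6960; M2M3 = 5·116·73 = 42340; M3M4 = 116·73·11 = 93148.
Length 3: M1..M3: k=1: 0+42340+12·5·73=46720; k=2: 6960+0+12·116·73=108576 → min 46720 | M2..M4: k=2: 0+93148+5·116·11=99528; k=3: 42340+0+5·73·11=46355 → min 46355.
Length 4: M1..M4: k=1: 0+46355+12·5·11=47015; k=2: 6960+93148+12·116·11=115420; k=3: 46720+0+12·73·11=56356 → min 47015.
Optimal order: (M1·((M2·M3)·M4)) with cost 47015.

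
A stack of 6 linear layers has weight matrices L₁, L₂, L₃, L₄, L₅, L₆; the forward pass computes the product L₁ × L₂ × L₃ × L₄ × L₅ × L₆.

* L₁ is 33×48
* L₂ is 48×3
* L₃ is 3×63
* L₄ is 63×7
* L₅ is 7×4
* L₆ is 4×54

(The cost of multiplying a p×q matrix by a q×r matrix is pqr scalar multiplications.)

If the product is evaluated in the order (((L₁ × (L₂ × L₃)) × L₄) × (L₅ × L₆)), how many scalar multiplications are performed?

(L₂ × L₃): 48×3 by 3×63 → 48×63, cost 48·3·63 = 9072
(L₁ × (L₂ × L₃)): 33×48 by 48×63 → 33×63, cost 33·48·63 = 99792; cumulative 108864
((L₁ × (L₂ × L₃)) × L₄): 33×63 by 63×7 → 33×7, cost 33·63·7 = 14553; cumulative 123417
(L₅ × L₆): 7×4 by 4×54 → 7×54, cost 7·4·54 = 1512
(((L₁ × (L₂ × L₃)) × L₄) × (L₅ × L₆)): 33×7 by 7×54 → 33×54, cost 33·7·54 = 12474; cumulative 137403
Total: 137403 scalar multiplications.

137403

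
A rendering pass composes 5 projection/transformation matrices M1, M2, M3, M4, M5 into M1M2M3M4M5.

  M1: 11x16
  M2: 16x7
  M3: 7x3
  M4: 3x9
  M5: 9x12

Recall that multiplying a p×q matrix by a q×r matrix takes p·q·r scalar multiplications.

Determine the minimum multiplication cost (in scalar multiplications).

Adjacent pairs: M1M2 = 11·16·7 = 1232; M2M3 = 16·7·3 = 336; M3M4 = 7·3·9 = 189; M4M5 = 3·9·12 = 324.
Length 3: M1..M3: k=1: 0+336+11·16·3=864; k=2: 1232+0+11·7·3=1463 → min 864 | M2..M4: k=2: 0+189+16·7·9=1197; k=3: 336+0+16·3·9=768 → min 768 | M3..M5: k=3: 0+324+7·3·12=576; k=4: 189+0+7·9·12=945 → min 576.
Length 4: M1..M4: k=1: 0+768+11·16·9=2352; k=2: 1232+189+11·7·9=2114; k=3: 864+0+11·3·9=1161 → min 1161 | M2..M5: k=2: 0+576+16·7·12=1920; k=3: 336+324+16·3·12=1236; k=4: 768+0+16·9·12=2496 → min 1236.
Length 5: M1..M5: k=1: 0+1236+11·16·12=3348; k=2: 1232+576+11·7·12=2732; k=3: 864+324+11·3·12=1584; k=4: 1161+0+11·9·12=2349 → min 1584.
Optimal order: ((M1(M2M3))(M4M5)) with cost 1584.

1584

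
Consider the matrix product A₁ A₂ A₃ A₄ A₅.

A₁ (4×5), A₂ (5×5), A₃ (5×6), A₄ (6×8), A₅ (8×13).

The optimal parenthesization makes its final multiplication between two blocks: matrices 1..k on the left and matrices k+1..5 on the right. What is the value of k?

Adjacent pairs: A₁A₂ = 4·5·5 = 100; A₂A₃ = 5·5·6 = 150; A₃A₄ = 5·6·8 = 240; A₄A₅ = 6·8·13 = 624.
Length 3: A₁..A₃: k=1: 0+150+4·5·6=270; k=2: 100+0+4·5·6=220 → min 220 | A₂..A₄: k=2: 0+240+5·5·8=440; k=3: 150+0+5·6·8=390 → min 390 | A₃..A₅: k=3: 0+624+5·6·13=1014; k=4: 240+0+5·8·13=760 → min 760.
Length 4: A₁..A₄: k=1: 0+390+4·5·8=550; k=2: 100+240+4·5·8=500; k=3: 220+0+4·6·8=412 → min 412 | A₂..A₅: k=2: 0+760+5·5·13=1085; k=3: 150+624+5·6·13=1164; k=4: 390+0+5·8·13=910 → min 910.
Top-level splits: k=1: (A₁..A₁)·(A₂..A₅) → 0+910+4·5·13 = 1170; k=2: (A₁..A₂)·(A₃..A₅) → 100+760+4·5·13 = 1120; k=3: (A₁..A₃)·(A₄..A₅) → 220+624+4·6·13 = 1156; k=4: (A₁..A₄)·(A₅..A₅) → 412+0+4·8·13 = 828.
Best split is after A₄, i.e. k = 4.

4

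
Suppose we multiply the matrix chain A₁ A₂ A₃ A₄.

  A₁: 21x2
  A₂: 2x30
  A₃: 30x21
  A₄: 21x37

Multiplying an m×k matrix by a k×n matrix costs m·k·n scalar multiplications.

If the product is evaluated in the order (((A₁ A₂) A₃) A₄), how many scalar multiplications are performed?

30807

(A₁ A₂): 21×2 by 2×30 → 21×30, cost 21·2·30 = 1260
((A₁ A₂) A₃): 21×30 by 30×21 → 21×21, cost 21·30·21 = 13230; cumulative 14490
(((A₁ A₂) A₃) A₄): 21×21 by 21×37 → 21×37, cost 21·21·37 = 16317; cumulative 30807
Total: 30807 scalar multiplications.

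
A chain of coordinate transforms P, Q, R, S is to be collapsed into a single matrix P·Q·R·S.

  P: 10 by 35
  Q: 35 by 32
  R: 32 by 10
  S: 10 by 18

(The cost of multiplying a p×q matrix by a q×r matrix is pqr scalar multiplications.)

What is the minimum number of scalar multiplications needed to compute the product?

16200

Adjacent pairs: PQ = 10·35·32 = 11200; QR = 35·32·10 = 11200; RS = 32·10·18 = 5760.
Length 3: P..R: k=1: 0+11200+10·35·10=14700; k=2: 11200+0+10·32·10=14400 → min 14400 | Q..S: k=2: 0+5760+35·32·18=25920; k=3: 11200+0+35·10·18=17500 → min 17500.
Length 4: P..S: k=1: 0+17500+10·35·18=23800; k=2: 11200+5760+10·32·18=22720; k=3: 14400+0+10·10·18=16200 → min 16200.
Optimal order: (((P·Q)·R)·S) with cost 16200.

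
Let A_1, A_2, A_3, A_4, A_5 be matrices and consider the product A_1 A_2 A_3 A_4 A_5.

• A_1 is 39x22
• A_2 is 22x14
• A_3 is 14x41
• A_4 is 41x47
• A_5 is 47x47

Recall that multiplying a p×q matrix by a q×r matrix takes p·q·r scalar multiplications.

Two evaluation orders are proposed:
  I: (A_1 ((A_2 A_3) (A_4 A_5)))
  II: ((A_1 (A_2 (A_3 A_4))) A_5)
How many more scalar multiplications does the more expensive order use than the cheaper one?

17986

Order I = (A_1 ((A_2 A_3) (A_4 A_5))): (A_2 A_3): 22×14 by 14×41 → 22×41, cost 22·14·41 = 12628; (A_4 A_5): 41×47 by 47×47 → 41×47, cost 41·47·47 = 90569; ((A_2 A_3) (A_4 A_5)): 22×41 by 41×47 → 22×47, cost 22·41·47 = 42394; cumulative 145591; (A_1 ((A_2 A_3) (A_4 A_5))): 39×22 by 22×47 → 39×47, cost 39·22·47 = 40326; cumulative 185917. Total 185917.
Order II = ((A_1 (A_2 (A_3 A_4))) A_5): (A_3 A_4): 14×41 by 41×47 → 14×47, cost 14·41·47 = 26978; (A_2 (A_3 A_4)): 22×14 by 14×47 → 22×47, cost 22·14·47 = 14476; cumulative 41454; (A_1 (A_2 (A_3 A_4))): 39×22 by 22×47 → 39×47, cost 39·22·47 = 40326; cumulative 81780; ((A_1 (A_2 (A_3 A_4))) A_5): 39×47 by 47×47 → 39×47, cost 39·47·47 = 86151; cumulative 167931. Total 167931.
Difference: |185917 − 167931| = 17986.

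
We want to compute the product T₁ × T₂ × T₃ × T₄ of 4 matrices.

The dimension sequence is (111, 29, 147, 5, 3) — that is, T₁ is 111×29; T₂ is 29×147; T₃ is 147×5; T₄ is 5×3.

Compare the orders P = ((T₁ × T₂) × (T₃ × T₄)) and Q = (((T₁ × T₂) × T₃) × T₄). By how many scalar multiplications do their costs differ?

Order P = ((T₁ × T₂) × (T₃ × T₄)): (T₁ × T₂): 111×29 by 29×147 → 111×147, cost 111·29·147 = 473193; (T₃ × T₄): 147×5 by 5×3 → 147×3, cost 147·5·3 = 2205; ((T₁ × T₂) × (T₃ × T₄)): 111×147 by 147×3 → 111×3, cost 111·147·3 = 48951; cumulative 524349. Total 524349.
Order Q = (((T₁ × T₂) × T₃) × T₄): (T₁ × T₂): 111×29 by 29×147 → 111×147, cost 111·29·147 = 473193; ((T₁ × T₂) × T₃): 111×147 by 147×5 → 111×5, cost 111·147·5 = 81585; cumulative 554778; (((T₁ × T₂) × T₃) × T₄): 111×5 by 5×3 → 111×3, cost 111·5·3 = 1665; cumulative 556443. Total 556443.
Difference: |524349 − 556443| = 32094.

32094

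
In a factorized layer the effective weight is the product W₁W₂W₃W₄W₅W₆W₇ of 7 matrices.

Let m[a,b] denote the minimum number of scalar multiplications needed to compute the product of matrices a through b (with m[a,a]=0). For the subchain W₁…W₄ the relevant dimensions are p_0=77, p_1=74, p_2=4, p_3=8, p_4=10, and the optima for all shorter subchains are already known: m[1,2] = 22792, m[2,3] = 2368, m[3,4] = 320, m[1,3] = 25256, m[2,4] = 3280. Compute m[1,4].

m[1,4] = min over k∈[1,3] of m[1,k]+m[k+1,4]+p_{0}·p_k·p_{4}.
k=1: 0 + 3280 + 77·74·10 = 60260; k=2: 22792 + 320 + 77·4·10 = 26192; k=3: 25256 + 0 + 77·8·10 = 31416.
Minimum: 26192 at k=2.

26192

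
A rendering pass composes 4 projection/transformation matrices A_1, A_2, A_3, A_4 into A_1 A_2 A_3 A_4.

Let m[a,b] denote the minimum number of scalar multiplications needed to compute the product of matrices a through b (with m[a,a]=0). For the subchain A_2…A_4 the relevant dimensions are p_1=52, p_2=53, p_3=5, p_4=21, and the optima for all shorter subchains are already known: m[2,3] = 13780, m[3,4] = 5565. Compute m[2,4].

m[2,4] = min over k∈[2,3] of m[2,k]+m[k+1,4]+p_{1}·p_k·p_{4}.
k=2: 0 + 5565 + 52·53·21 = 63441; k=3: 13780 + 0 + 52·5·21 = 19240.
Minimum: 19240 at k=3.

19240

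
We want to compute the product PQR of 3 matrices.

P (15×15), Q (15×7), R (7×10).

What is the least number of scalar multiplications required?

Order (P(QR)): (QR): 15×7 by 7×10 → 15×10, cost 15·7·10 = 1050; (P(QR)): 15×15 by 15×10 → 15×10, cost 15·15·10 = 2250; cumulative 3300. Total 3300.
Order ((PQ)R): (PQ): 15×15 by 15×7 → 15×7, cost 15·15·7 = 1575; ((PQ)R): 15×7 by 7×10 → 15×10, cost 15·7·10 = 1050; cumulative 2625. Total 2625.
Minimum: 2625.

2625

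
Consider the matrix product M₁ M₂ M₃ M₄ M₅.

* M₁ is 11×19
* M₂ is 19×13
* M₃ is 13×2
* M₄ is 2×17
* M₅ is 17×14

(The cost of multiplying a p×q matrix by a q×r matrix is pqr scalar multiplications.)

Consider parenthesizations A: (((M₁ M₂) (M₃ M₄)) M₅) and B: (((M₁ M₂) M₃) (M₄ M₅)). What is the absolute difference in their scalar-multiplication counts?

Order A = (((M₁ M₂) (M₃ M₄)) M₅): (M₁ M₂): 11×19 by 19×13 → 11×13, cost 11·19·13 = 2717; (M₃ M₄): 13×2 by 2×17 → 13×17, cost 13·2·17 = 442; ((M₁ M₂) (M₃ M₄)): 11×13 by 13×17 → 11×17, cost 11·13·17 = 2431; cumulative 5590; (((M₁ M₂) (M₃ M₄)) M₅): 11×17 by 17×14 → 11×14, cost 11·17·14 = 2618; cumulative 8208. Total 8208.
Order B = (((M₁ M₂) M₃) (M₄ M₅)): (M₁ M₂): 11×19 by 19×13 → 11×13, cost 11·19·13 = 2717; ((M₁ M₂) M₃): 11×13 by 13×2 → 11×2, cost 11·13·2 = 286; cumulative 3003; (M₄ M₅): 2×17 by 17×14 → 2×14, cost 2·17·14 = 476; (((M₁ M₂) M₃) (M₄ M₅)): 11×2 by 2×14 → 11×14, cost 11·2·14 = 308; cumulative 3787. Total 3787.
Difference: |8208 − 3787| = 4421.

4421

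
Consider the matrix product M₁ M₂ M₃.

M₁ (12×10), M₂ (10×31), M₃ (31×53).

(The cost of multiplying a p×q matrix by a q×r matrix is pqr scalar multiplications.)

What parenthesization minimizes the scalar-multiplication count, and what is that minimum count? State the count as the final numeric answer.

(M₁ (M₂ M₃)): cost 22790.
((M₁ M₂) M₃): cost 23436.
Optimal: (M₁ (M₂ M₃)) with cost 22790.

22790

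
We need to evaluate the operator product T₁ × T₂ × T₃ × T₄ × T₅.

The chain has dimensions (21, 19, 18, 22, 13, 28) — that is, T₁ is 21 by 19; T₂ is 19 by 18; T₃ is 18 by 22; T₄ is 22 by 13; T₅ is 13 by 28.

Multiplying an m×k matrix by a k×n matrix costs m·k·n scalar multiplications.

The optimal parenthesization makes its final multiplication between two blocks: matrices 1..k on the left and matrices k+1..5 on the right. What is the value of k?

Adjacent pairs: T₁T₂ = 21·19·18 = 7182; T₂T₃ = 19·18·22 = 7524; T₃T₄ = 18·22·13 = 5148; T₄T₅ = 22·13·28 = 8008.
Length 3: T₁..T₃: k=1: 0+7524+21·19·22=16302; k=2: 7182+0+21·18·22=15498 → min 15498 | T₂..T₄: k=2: 0+5148+19·18·13=9594; k=3: 7524+0+19·22·13=12958 → min 9594 | T₃..T₅: k=3: 0+8008+18·22·28=19096; k=4: 5148+0+18·13·28=11700 → min 11700.
Length 4: T₁..T₄: k=1: 0+9594+21·19·13=14781; k=2: 7182+5148+21·18·13=17244; k=3: 15498+0+21·22·13=21504 → min 14781 | T₂..T₅: k=2: 0+11700+19·18·28=21276; k=3: 7524+8008+19·22·28=27236; k=4: 9594+0+19·13·28=16510 → min 16510.
Top-level splits: k=1: (T₁..T₁)·(T₂..T₅) → 0+16510+21·19·28 = 27682; k=2: (T₁..T₂)·(T₃..T₅) → 7182+11700+21·18·28 = 29466; k=3: (T₁..T₃)·(T₄..T₅) → 15498+8008+21·22·28 = 36442; k=4: (T₁..T₄)·(T₅..T₅) → 14781+0+21·13·28 = 22425.
Best split is after T₄, i.e. k = 4.

4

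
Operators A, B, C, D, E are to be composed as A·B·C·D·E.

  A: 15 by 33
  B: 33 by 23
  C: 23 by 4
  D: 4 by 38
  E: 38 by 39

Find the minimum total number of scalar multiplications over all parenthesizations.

13284

Adjacent pairs: AB = 15·33·23 = 11385; BC = 33·23·4 = 3036; CD = 23·4·38 = 3496; DE = 4·38·39 = 5928.
Length 3: A..C: k=1: 0+3036+15·33·4=5016; k=2: 11385+0+15·23·4=12765 → min 5016 | B..D: k=2: 0+3496+33·23·38=32338; k=3: 3036+0+33·4·38=8052 → min 8052 | C..E: k=3: 0+5928+23·4·39=9516; k=4: 3496+0+23·38·39=37582 → min 9516.
Length 4: A..D: k=1: 0+8052+15·33·38=26862; k=2: 11385+3496+15·23·38=27991; k=3: 5016+0+15·4·38=7296 → min 7296 | B..E: k=2: 0+9516+33·23·39=39117; k=3: 3036+5928+33·4·39=14112; k=4: 8052+0+33·38·39=56958 → min 14112.
Length 5: A..E: k=1: 0+14112+15·33·39=33417; k=2: 11385+9516+15·23·39=34356; k=3: 5016+5928+15·4·39=13284; k=4: 7296+0+15·38·39=29526 → min 13284.
Optimal order: ((A·(B·C))·(D·E)) with cost 13284.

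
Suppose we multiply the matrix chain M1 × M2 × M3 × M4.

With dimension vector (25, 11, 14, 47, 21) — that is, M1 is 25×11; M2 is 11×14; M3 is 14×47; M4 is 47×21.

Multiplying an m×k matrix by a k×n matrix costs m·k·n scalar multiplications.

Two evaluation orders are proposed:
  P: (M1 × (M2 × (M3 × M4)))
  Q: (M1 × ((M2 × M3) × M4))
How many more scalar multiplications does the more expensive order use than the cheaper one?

1043

Order P = (M1 × (M2 × (M3 × M4))): (M3 × M4): 14×47 by 47×21 → 14×21, cost 14·47·21 = 13818; (M2 × (M3 × M4)): 11×14 by 14×21 → 11×21, cost 11·14·21 = 3234; cumulative 17052; (M1 × (M2 × (M3 × M4))): 25×11 by 11×21 → 25×21, cost 25·11·21 = 5775; cumulative 22827. Total 22827.
Order Q = (M1 × ((M2 × M3) × M4)): (M2 × M3): 11×14 by 14×47 → 11×47, cost 11·14·47 = 7238; ((M2 × M3) × M4): 11×47 by 47×21 → 11×21, cost 11·47·21 = 10857; cumulative 18095; (M1 × ((M2 × M3) × M4)): 25×11 by 11×21 → 25×21, cost 25·11·21 = 5775; cumulative 23870. Total 23870.
Difference: |22827 − 23870| = 1043.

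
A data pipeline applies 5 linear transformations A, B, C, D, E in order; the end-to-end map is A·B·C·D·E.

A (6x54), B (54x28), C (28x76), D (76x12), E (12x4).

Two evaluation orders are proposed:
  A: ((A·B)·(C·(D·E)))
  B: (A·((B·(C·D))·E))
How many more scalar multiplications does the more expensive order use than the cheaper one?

Order A = ((A·B)·(C·(D·E))): (A·B): 6×54 by 54×28 → 6×28, cost 6·54·28 = 9072; (D·E): 76×12 by 12×4 → 76×4, cost 76·12·4 = 3648; (C·(D·E)): 28×76 by 76×4 → 28×4, cost 28·76·4 = 8512; cumulative 12160; ((A·B)·(C·(D·E))): 6×28 by 28×4 → 6×4, cost 6·28·4 = 672; cumulative 21904. Total 21904.
Order B = (A·((B·(C·D))·E)): (C·D): 28×76 by 76×12 → 28×12, cost 28·76·12 = 25536; (B·(C·D)): 54×28 by 28×12 → 54×12, cost 54·28·12 = 18144; cumulative 43680; ((B·(C·D))·E): 54×12 by 12×4 → 54×4, cost 54·12·4 = 2592; cumulative 46272; (A·((B·(C·D))·E)): 6×54 by 54×4 → 6×4, cost 6·54·4 = 1296; cumulative 47568. Total 47568.
Difference: |21904 − 47568| = 25664.

25664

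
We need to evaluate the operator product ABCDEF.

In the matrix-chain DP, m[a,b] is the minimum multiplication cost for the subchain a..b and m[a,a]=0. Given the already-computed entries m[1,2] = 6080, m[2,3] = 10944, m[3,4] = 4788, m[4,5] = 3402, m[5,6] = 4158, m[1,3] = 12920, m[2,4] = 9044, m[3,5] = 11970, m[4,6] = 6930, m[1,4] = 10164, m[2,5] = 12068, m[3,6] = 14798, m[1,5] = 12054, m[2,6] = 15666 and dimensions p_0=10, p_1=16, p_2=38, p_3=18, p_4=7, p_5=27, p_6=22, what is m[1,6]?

15862

m[1,6] = min over k∈[1,5] of m[1,k]+m[k+1,6]+p_{0}·p_k·p_{6}.
k=1: 0 + 15666 + 10·16·22 = 19186; k=2: 6080 + 14798 + 10·38·22 = 29238; k=3: 12920 + 6930 + 10·18·22 = 23810; k=4: 10164 + 4158 + 10·7·22 = 15862; k=5: 12054 + 0 + 10·27·22 = 17994.
Minimum: 15862 at k=4.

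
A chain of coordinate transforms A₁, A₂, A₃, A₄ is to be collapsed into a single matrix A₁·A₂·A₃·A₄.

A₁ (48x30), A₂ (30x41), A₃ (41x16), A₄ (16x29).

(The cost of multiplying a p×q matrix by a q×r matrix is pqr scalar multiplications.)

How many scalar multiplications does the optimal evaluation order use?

Adjacent pairs: A₁A₂ = 48·30·41 = 59040; A₂A₃ = 30·41·16 = 19680; A₃A₄ = 41·16·29 = 19024.
Length 3: A₁..A₃: k=1: 0+19680+48·30·16=42720; k=2: 59040+0+48·41·16=90528 → min 42720 | A₂..A₄: k=2: 0+19024+30·41·29=54694; k=3: 19680+0+30·16·29=33600 → min 33600.
Length 4: A₁..A₄: k=1: 0+33600+48·30·29=75360; k=2: 59040+19024+48·41·29=135136; k=3: 42720+0+48·16·29=64992 → min 64992.
Optimal order: ((A₁·(A₂·A₃))·A₄) with cost 64992.

64992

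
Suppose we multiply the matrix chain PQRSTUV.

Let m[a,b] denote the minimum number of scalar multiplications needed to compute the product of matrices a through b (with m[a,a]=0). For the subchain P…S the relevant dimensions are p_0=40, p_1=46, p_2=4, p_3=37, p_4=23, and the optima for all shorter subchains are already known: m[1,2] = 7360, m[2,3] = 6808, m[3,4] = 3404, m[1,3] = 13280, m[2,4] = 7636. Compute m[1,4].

m[1,4] = min over k∈[1,3] of m[1,k]+m[k+1,4]+p_{0}·p_k·p_{4}.
k=1: 0 + 7636 + 40·46·23 = 49956; k=2: 7360 + 3404 + 40·4·23 = 14444; k=3: 13280 + 0 + 40·37·23 = 47320.
Minimum: 14444 at k=2.

14444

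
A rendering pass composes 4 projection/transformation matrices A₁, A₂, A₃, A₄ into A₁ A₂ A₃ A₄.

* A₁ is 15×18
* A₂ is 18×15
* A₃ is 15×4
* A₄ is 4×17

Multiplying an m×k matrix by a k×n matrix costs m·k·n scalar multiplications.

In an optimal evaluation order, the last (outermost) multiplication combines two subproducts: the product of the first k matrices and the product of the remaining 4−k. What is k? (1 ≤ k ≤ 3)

3

Adjacent pairs: A₁A₂ = 15·18·15 = 4050; A₂A₃ = 18·15·4 = 1080; A₃A₄ = 15·4·17 = 1020.
Length 3: A₁..A₃: k=1: 0+1080+15·18·4=2160; k=2: 4050+0+15·15·4=4950 → min 2160 | A₂..A₄: k=2: 0+1020+18·15·17=5610; k=3: 1080+0+18·4·17=2304 → min 2304.
Top-level splits: k=1: (A₁..A₁)·(A₂..A₄) → 0+2304+15·18·17 = 6894; k=2: (A₁..A₂)·(A₃..A₄) → 4050+1020+15·15·17 = 8895; k=3: (A₁..A₃)·(A₄..A₄) → 2160+0+15·4·17 = 3180.
Best split is after A₃, i.e. k = 3.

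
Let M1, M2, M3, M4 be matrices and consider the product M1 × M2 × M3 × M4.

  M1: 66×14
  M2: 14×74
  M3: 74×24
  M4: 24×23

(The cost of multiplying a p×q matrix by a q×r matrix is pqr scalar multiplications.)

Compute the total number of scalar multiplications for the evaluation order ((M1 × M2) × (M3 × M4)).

221556

(M1 × M2): 66×14 by 14×74 → 66×74, cost 66·14·74 = 68376
(M3 × M4): 74×24 by 24×23 → 74×23, cost 74·24·23 = 40848
((M1 × M2) × (M3 × M4)): 66×74 by 74×23 → 66×23, cost 66·74·23 = 112332; cumulative 221556
Total: 221556 scalar multiplications.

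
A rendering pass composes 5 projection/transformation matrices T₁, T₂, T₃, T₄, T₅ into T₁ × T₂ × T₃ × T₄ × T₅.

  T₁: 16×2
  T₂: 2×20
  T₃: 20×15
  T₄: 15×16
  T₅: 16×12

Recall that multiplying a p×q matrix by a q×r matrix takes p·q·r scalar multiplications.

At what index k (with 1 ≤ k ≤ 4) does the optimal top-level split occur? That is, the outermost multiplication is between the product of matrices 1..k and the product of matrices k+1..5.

1

Adjacent pairs: T₁T₂ = 16·2·20 = 640; T₂T₃ = 2·20·15 = 600; T₃T₄ = 20·15·16 = 4800; T₄T₅ = 15·16·12 = 2880.
Length 3: T₁..T₃: k=1: 0+600+16·2·15=1080; k=2: 640+0+16·20·15=5440 → min 1080 | T₂..T₄: k=2: 0+4800+2·20·16=5440; k=3: 600+0+2·15·16=1080 → min 1080 | T₃..T₅: k=3: 0+2880+20·15·12=6480; k=4: 4800+0+20·16·12=8640 → min 6480.
Length 4: T₁..T₄: k=1: 0+1080+16·2·16=1592; k=2: 640+4800+16·20·16=10560; k=3: 1080+0+16·15·16=4920 → min 1592 | T₂..T₅: k=2: 0+6480+2·20·12=6960; k=3: 600+2880+2·15·12=3840; k=4: 1080+0+2·16·12=1464 → min 1464.
Top-level splits: k=1: (T₁..T₁)·(T₂..T₅) → 0+1464+16·2·12 = 1848; k=2: (T₁..T₂)·(T₃..T₅) → 640+6480+16·20·12 = 10960; k=3: (T₁..T₃)·(T₄..T₅) → 1080+2880+16·15·12 = 6840; k=4: (T₁..T₄)·(T₅..T₅) → 1592+0+16·16·12 = 4664.
Best split is after T₁, i.e. k = 1.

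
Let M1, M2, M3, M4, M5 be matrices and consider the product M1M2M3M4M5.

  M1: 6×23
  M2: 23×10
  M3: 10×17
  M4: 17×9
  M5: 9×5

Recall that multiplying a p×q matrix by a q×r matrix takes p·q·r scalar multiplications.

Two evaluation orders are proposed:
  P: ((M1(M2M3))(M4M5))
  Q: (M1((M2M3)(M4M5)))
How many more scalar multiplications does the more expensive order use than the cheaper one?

211

Order P = ((M1(M2M3))(M4M5)): (M2M3): 23×10 by 10×17 → 23×17, cost 23·10·17 = 3910; (M1(M2M3)): 6×23 by 23×17 → 6×17, cost 6·23·17 = 2346; cumulative 6256; (M4M5): 17×9 by 9×5 → 17×5, cost 17·9·5 = 765; ((M1(M2M3))(M4M5)): 6×17 by 17×5 → 6×5, cost 6·17·5 = 510; cumulative 7531. Total 7531.
Order Q = (M1((M2M3)(M4M5))): (M2M3): 23×10 by 10×17 → 23×17, cost 23·10·17 = 3910; (M4M5): 17×9 by 9×5 → 17×5, cost 17·9·5 = 765; ((M2M3)(M4M5)): 23×17 by 17×5 → 23×5, cost 23·17·5 = 1955; cumulative 6630; (M1((M2M3)(M4M5))): 6×23 by 23×5 → 6×5, cost 6·23·5 = 690; cumulative 7320. Total 7320.
Difference: |7531 − 7320| = 211.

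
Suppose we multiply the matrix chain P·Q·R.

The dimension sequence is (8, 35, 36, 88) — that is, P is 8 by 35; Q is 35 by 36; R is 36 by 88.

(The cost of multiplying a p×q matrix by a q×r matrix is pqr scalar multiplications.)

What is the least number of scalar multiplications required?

Order (P·(Q·R)): (Q·R): 35×36 by 36×88 → 35×88, cost 35·36·88 = 110880; (P·(Q·R)): 8×35 by 35×88 → 8×88, cost 8·35·88 = 24640; cumulative 135520. Total 135520.
Order ((P·Q)·R): (P·Q): 8×35 by 35×36 → 8×36, cost 8·35·36 = 10080; ((P·Q)·R): 8×36 by 36×88 → 8×88, cost 8·36·88 = 25344; cumulative 35424. Total 35424.
Minimum: 35424.

35424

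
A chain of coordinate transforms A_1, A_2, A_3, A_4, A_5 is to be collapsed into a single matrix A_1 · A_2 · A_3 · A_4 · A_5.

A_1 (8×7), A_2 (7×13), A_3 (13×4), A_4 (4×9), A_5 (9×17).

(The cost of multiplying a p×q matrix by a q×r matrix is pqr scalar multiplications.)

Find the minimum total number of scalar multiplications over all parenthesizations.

Adjacent pairs: A_1A_2 = 8·7·13 = 728; A_2A_3 = 7·13·4 = 364; A_3A_4 = 13·4·9 = 468; A_4A_5 = 4·9·17 = 612.
Length 3: A_1..A_3: k=1: 0+364+8·7·4=588; k=2: 728+0+8·13·4=1144 → min 588 | A_2..A_4: k=2: 0+468+7·13·9=1287; k=3: 364+0+7·4·9=616 → min 616 | A_3..A_5: k=3: 0+612+13·4·17=1496; k=4: 468+0+13·9·17=2457 → min 1496.
Length 4: A_1..A_4: k=1: 0+616+8·7·9=1120; k=2: 728+468+8·13·9=2132; k=3: 588+0+8·4·9=876 → min 876 | A_2..A_5: k=2: 0+1496+7·13·17=3043; k=3: 364+612+7·4·17=1452; k=4: 616+0+7·9·17=1687 → min 1452.
Length 5: A_1..A_5: k=1: 0+1452+8·7·17=2404; k=2: 728+1496+8·13·17=3992; k=3: 588+612+8·4·17=1744; k=4: 876+0+8·9·17=2100 → min 1744.
Optimal order: ((A_1 · (A_2 · A_3)) · (A_4 · A_5)) with cost 1744.

1744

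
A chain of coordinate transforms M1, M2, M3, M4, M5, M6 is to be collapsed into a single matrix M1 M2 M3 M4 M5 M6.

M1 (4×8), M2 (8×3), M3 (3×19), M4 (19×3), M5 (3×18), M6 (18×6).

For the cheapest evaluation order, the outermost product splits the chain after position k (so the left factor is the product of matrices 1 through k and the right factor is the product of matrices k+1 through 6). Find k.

4

Adjacent pairs: M1M2 = 4·8·3 = 96; M2M3 = 8·3·19 = 456; M3M4 = 3·19·3 = 171; M4M5 = 19·3·18 = 1026; M5M6 = 3·18·6 = 324.
Length 3: M1..M3: k=1: 0+456+4·8·19=1064; k=2: 96+0+4·3·19=324 → min 324 | M2..M4: k=2: 0+171+8·3·3=243; k=3: 456+0+8·19·3=912 → min 243 | M3..M5: k=3: 0+1026+3·19·18=2052; k=4: 171+0+3·3·18=333 → min 333 | M4..M6: k=4: 0+324+19·3·6=666; k=5: 1026+0+19·18·6=3078 → min 666.
Length 4: M1..M4: k=1: 0+243+4·8·3=339; k=2: 96+171+4·3·3=303; k=3: 324+0+4·19·3=552 → min 303 | M2..M5: k=2: 0+333+8·3·18=765; k=3: 456+1026+8·19·18=4218; k=4: 243+0+8·3·18=675 → min 675 | M3..M6: k=3: 0+666+3·19·6=1008; k=4: 171+324+3·3·6=549; k=5: 333+0+3·18·6=657 → min 549.
Length 5: M1..M5: k=1: 0+675+4·8·18=1251; k=2: 96+333+4·3·18=645; k=3: 324+1026+4·19·18=2718; k=4: 303+0+4·3·18=519 → min 519 | M2..M6: k=2: 0+549+8·3·6=693; k=3: 456+666+8·19·6=2034; k=4: 243+324+8·3·6=711; k=5: 675+0+8·18·6=1539 → min 693.
Top-level splits: k=1: (M1..M1)·(M2..M6) → 0+693+4·8·6 = 885; k=2: (M1..M2)·(M3..M6) → 96+549+4·3·6 = 717; k=3: (M1..M3)·(M4..M6) → 324+666+4·19·6 = 1446; k=4: (M1..M4)·(M5..M6) → 303+324+4·3·6 = 699; k=5: (M1..M5)·(M6..M6) → 519+0+4·18·6 = 951.
Best split is after M4, i.e. k = 4.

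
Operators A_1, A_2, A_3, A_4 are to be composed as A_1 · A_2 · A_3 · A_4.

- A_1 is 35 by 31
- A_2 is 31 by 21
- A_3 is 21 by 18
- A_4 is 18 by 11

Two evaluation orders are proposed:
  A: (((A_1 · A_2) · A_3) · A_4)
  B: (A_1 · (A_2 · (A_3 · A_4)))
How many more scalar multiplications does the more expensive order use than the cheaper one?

Order A = (((A_1 · A_2) · A_3) · A_4): (A_1 · A_2): 35×31 by 31×21 → 35×21, cost 35·31·21 = 22785; ((A_1 · A_2) · A_3): 35×21 by 21×18 → 35×18, cost 35·21·18 = 13230; cumulative 36015; (((A_1 · A_2) · A_3) · A_4): 35×18 by 18×11 → 35×11, cost 35·18·11 = 6930; cumulative 42945. Total 42945.
Order B = (A_1 · (A_2 · (A_3 · A_4))): (A_3 · A_4): 21×18 by 18×11 → 21×11, cost 21·18·11 = 4158; (A_2 · (A_3 · A_4)): 31×21 by 21×11 → 31×11, cost 31·21·11 = 7161; cumulative 11319; (A_1 · (A_2 · (A_3 · A_4))): 35×31 by 31×11 → 35×11, cost 35·31·11 = 11935; cumulative 23254. Total 23254.
Difference: |42945 − 23254| = 19691.

19691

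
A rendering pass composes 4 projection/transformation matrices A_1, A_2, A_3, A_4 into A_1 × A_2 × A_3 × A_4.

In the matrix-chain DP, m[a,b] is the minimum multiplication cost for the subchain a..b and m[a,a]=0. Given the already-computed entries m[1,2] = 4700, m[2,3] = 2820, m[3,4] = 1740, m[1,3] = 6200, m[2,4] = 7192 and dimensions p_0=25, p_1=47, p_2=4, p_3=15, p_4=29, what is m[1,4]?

m[1,4] = min over k∈[1,3] of m[1,k]+m[k+1,4]+p_{0}·p_k·p_{4}.
k=1: 0 + 7192 + 25·47·29 = 41267; k=2: 4700 + 1740 + 25·4·29 = 9340; k=3: 6200 + 0 + 25·15·29 = 17075.
Minimum: 9340 at k=2.

9340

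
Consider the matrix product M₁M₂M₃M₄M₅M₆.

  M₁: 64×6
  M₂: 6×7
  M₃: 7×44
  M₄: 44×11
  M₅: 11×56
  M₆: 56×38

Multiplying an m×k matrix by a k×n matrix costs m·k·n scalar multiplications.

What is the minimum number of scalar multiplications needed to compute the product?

Adjacent pairs: M₁M₂ = 64·6·7 = 2688; M₂M₃ = 6·7·44 = 1848; M₃M₄ = 7·44·11 = 3388; M₄M₅ = 44·11·56 = 27104; M₅M₆ = 11·56·38 = 23408.
Length 3: M₁..M₃: k=1: 0+1848+64·6·44=18744; k=2: 2688+0+64·7·44=22400 → min 18744 | M₂..M₄: k=2: 0+3388+6·7·11=3850; k=3: 1848+0+6·44·11=4752 → min 3850 | M₃..M₅: k=3: 0+27104+7·44·56=44352; k=4: 3388+0+7·11·56=7700 → min 7700 | M₄..M₆: k=4: 0+23408+44·11·38=41800; k=5: 27104+0+44·56·38=120736 → min 41800.
Length 4: M₁..M₄: k=1: 0+3850+64·6·11=8074; k=2: 2688+3388+64·7·11=11004; k=3: 18744+0+64·44·11=49720 → min 8074 | M₂..M₅: k=2: 0+7700+6·7·56=10052; k=3: 1848+27104+6·44·56=43736; k=4: 3850+0+6·11·56=7546 → min 7546 | M₃..M₆: k=3: 0+41800+7·44·38=53504; k=4: 3388+23408+7·11·38=29722; k=5: 7700+0+7·56·38=22596 → min 22596.
Length 5: M₁..M₅: k=1: 0+7546+64·6·56=29050; k=2: 2688+7700+64·7·56=35476; k=3: 18744+27104+64·44·56=203544; k=4: 8074+0+64·11·56=47498 → min 29050 | M₂..M₆: k=2: 0+22596+6·7·38=24192; k=3: 1848+41800+6·44·38=53680; k=4: 3850+23408+6·11·38=29766; k=5: 7546+0+6·56·38=20314 → min 20314.
Length 6: M₁..M₆: k=1: 0+20314+64·6·38=34906; k=2: 2688+22596+64·7·38=42308; k=3: 18744+41800+64·44·38=167552; k=4: 8074+23408+64·11·38=58234; k=5: 29050+0+64·56·38=165242 → min 34906.
Optimal order: (M₁(((M₂(M₃M₄))M₅)M₆)) with cost 34906.

34906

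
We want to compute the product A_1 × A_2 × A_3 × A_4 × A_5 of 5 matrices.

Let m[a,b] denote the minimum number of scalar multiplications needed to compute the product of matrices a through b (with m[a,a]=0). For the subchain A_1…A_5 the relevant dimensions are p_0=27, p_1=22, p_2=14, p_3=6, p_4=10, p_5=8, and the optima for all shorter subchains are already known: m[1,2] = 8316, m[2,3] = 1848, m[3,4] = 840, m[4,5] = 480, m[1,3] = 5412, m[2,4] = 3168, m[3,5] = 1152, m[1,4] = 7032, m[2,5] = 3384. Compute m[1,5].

m[1,5] = min over k∈[1,4] of m[1,k]+m[k+1,5]+p_{0}·p_k·p_{5}.
k=1: 0 + 3384 + 27·22·8 = 8136; k=2: 8316 + 1152 + 27·14·8 = 12492; k=3: 5412 + 480 + 27·6·8 = 7188; k=4: 7032 + 0 + 27·10·8 = 9192.
Minimum: 7188 at k=3.

7188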